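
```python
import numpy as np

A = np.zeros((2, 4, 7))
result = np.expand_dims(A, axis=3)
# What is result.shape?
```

(2, 4, 7, 1)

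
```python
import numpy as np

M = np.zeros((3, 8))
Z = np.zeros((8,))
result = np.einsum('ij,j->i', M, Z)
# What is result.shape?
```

(3,)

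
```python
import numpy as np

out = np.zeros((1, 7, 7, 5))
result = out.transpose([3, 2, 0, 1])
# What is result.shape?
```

(5, 7, 1, 7)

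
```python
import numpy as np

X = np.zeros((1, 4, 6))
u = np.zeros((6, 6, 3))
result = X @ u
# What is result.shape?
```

(6, 4, 3)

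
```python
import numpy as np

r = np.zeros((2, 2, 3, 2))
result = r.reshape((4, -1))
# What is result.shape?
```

(4, 6)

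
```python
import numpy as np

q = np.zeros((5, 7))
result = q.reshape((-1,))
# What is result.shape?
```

(35,)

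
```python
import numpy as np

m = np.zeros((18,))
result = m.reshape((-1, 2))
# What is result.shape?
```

(9, 2)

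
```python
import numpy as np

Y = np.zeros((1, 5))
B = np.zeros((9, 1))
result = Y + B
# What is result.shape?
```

(9, 5)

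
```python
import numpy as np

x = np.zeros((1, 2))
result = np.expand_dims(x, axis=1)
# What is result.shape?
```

(1, 1, 2)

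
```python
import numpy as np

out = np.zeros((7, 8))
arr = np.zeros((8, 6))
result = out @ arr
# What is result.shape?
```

(7, 6)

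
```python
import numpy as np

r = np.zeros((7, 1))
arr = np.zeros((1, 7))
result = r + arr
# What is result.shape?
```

(7, 7)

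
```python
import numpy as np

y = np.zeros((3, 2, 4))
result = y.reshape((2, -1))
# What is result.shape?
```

(2, 12)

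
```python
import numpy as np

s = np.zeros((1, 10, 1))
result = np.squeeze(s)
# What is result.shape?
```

(10,)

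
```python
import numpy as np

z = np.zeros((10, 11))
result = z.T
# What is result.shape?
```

(11, 10)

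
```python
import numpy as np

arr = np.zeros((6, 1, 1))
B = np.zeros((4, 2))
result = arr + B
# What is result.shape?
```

(6, 4, 2)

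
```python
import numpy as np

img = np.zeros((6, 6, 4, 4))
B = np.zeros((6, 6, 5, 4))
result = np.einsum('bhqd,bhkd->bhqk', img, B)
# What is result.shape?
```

(6, 6, 4, 5)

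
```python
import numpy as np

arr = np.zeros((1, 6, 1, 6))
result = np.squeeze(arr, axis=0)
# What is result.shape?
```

(6, 1, 6)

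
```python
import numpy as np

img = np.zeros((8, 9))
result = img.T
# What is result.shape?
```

(9, 8)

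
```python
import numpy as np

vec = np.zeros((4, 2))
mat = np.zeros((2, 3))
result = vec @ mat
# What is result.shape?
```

(4, 3)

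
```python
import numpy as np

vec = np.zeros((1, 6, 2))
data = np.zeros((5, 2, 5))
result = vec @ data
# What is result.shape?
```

(5, 6, 5)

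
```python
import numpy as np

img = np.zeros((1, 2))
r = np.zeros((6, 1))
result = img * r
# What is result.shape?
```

(6, 2)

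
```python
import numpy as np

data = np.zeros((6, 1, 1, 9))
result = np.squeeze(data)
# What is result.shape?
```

(6, 9)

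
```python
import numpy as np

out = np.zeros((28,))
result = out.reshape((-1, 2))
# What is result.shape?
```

(14, 2)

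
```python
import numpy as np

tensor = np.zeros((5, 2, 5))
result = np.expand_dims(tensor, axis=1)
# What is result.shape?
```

(5, 1, 2, 5)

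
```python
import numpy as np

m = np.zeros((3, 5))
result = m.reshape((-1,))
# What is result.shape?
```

(15,)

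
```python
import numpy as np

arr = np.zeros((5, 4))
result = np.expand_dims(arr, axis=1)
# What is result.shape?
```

(5, 1, 4)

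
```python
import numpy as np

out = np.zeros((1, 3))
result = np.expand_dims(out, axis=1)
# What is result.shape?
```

(1, 1, 3)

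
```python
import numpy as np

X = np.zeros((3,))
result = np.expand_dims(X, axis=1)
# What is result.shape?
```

(3, 1)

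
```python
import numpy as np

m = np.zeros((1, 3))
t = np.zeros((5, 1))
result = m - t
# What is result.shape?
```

(5, 3)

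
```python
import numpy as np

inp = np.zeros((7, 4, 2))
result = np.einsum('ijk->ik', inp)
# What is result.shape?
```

(7, 2)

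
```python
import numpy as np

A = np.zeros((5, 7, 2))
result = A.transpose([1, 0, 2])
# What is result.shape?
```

(7, 5, 2)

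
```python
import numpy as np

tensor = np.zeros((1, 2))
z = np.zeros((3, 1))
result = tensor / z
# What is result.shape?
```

(3, 2)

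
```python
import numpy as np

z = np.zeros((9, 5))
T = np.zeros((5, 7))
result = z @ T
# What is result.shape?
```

(9, 7)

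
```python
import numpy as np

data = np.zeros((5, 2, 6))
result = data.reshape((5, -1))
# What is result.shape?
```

(5, 12)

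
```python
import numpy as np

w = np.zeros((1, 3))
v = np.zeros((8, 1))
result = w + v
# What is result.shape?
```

(8, 3)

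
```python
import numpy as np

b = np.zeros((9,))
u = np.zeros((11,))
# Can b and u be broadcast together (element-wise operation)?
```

No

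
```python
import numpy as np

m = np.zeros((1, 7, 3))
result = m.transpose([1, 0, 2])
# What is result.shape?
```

(7, 1, 3)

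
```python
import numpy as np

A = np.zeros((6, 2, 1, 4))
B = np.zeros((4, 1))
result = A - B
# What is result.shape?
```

(6, 2, 4, 4)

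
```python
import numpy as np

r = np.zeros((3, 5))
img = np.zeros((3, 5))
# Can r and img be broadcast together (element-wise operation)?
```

Yes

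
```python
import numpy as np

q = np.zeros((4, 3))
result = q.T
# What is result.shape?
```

(3, 4)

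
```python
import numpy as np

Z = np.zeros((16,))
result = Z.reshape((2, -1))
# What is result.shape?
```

(2, 8)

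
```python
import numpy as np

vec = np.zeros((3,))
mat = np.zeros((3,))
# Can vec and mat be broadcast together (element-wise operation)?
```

Yes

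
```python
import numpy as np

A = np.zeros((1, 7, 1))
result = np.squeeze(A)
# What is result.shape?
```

(7,)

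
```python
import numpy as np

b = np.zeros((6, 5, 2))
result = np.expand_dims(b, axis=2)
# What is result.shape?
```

(6, 5, 1, 2)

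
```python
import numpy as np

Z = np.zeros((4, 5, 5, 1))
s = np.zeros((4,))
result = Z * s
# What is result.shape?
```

(4, 5, 5, 4)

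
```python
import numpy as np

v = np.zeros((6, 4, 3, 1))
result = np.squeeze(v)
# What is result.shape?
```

(6, 4, 3)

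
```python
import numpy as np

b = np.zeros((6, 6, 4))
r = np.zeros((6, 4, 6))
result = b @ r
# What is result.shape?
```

(6, 6, 6)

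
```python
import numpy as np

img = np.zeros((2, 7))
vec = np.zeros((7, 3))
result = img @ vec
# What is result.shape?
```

(2, 3)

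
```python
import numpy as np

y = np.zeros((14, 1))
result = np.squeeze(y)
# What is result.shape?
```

(14,)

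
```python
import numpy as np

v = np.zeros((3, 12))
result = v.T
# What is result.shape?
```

(12, 3)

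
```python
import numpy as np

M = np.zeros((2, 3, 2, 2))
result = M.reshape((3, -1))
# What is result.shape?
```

(3, 8)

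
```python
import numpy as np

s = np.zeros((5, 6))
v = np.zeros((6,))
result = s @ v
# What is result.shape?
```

(5,)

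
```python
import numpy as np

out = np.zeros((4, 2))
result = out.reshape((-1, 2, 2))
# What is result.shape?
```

(2, 2, 2)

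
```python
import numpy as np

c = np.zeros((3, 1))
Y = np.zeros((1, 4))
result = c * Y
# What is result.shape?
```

(3, 4)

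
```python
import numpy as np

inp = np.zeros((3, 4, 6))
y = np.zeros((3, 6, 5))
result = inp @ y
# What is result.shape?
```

(3, 4, 5)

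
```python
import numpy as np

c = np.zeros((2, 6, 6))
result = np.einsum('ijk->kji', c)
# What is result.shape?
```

(6, 6, 2)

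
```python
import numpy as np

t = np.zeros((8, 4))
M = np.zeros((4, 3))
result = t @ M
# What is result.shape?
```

(8, 3)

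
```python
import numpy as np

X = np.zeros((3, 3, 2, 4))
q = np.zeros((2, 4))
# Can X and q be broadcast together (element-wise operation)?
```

Yes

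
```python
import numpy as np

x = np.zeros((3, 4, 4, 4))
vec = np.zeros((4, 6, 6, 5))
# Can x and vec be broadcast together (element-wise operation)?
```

No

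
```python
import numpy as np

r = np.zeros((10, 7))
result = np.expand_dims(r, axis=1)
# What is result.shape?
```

(10, 1, 7)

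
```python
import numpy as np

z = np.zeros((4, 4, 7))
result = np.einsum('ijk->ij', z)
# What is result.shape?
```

(4, 4)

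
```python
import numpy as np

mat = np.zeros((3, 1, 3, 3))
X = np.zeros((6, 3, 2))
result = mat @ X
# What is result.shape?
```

(3, 6, 3, 2)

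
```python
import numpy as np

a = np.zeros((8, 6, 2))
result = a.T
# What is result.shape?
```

(2, 6, 8)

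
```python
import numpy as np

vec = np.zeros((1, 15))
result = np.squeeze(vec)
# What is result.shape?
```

(15,)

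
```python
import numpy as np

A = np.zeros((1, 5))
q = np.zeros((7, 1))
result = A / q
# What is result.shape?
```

(7, 5)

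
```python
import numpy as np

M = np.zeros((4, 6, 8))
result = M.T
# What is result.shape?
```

(8, 6, 4)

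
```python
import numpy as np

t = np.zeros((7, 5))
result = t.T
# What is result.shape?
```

(5, 7)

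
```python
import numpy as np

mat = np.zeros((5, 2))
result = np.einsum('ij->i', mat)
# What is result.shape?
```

(5,)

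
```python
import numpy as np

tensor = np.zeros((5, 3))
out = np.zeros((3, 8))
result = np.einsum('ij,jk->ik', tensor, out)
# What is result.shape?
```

(5, 8)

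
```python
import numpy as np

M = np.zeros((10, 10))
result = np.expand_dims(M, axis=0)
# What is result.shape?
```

(1, 10, 10)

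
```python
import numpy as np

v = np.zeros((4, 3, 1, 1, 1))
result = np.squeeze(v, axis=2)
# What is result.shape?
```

(4, 3, 1, 1)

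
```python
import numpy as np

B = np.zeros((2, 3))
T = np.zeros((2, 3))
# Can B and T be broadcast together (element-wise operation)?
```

Yes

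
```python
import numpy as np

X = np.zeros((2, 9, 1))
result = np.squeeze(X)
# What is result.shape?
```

(2, 9)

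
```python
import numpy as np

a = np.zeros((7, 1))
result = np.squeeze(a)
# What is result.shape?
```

(7,)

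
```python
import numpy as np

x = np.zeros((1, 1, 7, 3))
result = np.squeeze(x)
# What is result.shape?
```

(7, 3)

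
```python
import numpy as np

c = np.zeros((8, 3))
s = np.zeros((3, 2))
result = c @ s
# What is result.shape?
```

(8, 2)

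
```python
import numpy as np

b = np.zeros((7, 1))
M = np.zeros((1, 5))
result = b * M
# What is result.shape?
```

(7, 5)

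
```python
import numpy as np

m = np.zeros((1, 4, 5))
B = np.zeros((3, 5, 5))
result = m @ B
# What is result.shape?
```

(3, 4, 5)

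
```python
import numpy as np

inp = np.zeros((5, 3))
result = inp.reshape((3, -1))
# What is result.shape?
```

(3, 5)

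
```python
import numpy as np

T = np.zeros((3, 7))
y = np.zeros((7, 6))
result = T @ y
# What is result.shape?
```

(3, 6)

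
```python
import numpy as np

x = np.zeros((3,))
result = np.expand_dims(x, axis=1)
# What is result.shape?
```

(3, 1)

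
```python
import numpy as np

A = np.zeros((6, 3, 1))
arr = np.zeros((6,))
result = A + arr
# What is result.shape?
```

(6, 3, 6)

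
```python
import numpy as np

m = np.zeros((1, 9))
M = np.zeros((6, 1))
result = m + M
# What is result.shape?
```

(6, 9)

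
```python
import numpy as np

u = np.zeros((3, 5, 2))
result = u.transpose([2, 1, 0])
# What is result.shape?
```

(2, 5, 3)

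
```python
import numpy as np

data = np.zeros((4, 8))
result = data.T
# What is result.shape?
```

(8, 4)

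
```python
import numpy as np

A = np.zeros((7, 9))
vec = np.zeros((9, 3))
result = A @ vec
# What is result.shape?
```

(7, 3)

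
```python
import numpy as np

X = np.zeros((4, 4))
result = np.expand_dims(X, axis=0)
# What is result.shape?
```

(1, 4, 4)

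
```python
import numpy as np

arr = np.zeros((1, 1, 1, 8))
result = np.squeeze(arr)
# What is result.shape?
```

(8,)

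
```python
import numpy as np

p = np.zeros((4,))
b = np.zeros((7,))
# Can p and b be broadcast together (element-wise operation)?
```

No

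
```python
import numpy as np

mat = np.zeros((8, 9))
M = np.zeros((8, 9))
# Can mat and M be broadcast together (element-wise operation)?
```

Yes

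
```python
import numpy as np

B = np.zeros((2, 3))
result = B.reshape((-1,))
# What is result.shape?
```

(6,)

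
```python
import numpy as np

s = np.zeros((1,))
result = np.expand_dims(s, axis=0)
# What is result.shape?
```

(1, 1)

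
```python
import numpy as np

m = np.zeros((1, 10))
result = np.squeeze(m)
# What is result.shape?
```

(10,)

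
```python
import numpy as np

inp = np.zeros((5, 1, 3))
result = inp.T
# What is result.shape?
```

(3, 1, 5)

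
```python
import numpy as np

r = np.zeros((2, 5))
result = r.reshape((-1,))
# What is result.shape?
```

(10,)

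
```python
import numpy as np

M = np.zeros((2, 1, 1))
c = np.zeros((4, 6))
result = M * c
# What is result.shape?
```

(2, 4, 6)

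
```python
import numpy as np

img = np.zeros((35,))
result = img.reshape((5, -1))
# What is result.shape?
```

(5, 7)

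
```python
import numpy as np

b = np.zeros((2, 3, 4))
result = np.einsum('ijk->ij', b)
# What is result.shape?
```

(2, 3)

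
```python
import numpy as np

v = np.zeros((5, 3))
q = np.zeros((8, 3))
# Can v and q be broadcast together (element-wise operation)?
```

No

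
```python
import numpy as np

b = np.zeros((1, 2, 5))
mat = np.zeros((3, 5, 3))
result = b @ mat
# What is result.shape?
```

(3, 2, 3)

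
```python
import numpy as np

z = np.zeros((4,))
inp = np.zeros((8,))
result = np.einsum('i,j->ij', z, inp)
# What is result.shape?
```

(4, 8)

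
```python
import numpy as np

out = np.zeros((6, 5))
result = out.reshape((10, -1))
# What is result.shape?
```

(10, 3)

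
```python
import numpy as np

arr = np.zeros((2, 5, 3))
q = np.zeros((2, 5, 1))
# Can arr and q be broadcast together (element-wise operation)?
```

Yes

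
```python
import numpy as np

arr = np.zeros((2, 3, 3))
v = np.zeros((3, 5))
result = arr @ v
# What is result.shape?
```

(2, 3, 5)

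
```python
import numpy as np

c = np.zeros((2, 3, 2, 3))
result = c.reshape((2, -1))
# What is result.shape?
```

(2, 18)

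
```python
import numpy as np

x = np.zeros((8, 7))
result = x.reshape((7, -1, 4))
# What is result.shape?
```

(7, 2, 4)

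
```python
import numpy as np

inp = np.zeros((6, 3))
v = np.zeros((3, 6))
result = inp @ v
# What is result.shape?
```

(6, 6)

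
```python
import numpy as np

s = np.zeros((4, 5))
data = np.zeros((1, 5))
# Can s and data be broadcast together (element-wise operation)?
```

Yes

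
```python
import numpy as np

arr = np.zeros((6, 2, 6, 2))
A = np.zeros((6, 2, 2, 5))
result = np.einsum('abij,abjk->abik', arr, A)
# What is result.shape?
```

(6, 2, 6, 5)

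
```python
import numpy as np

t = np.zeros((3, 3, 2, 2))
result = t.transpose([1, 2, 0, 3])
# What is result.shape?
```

(3, 2, 3, 2)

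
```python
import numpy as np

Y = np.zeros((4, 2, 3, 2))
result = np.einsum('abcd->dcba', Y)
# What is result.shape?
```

(2, 3, 2, 4)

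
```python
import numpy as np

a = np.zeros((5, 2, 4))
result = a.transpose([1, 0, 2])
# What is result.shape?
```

(2, 5, 4)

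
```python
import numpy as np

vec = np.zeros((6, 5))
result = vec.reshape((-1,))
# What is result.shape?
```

(30,)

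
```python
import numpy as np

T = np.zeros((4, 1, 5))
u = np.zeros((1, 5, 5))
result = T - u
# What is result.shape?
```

(4, 5, 5)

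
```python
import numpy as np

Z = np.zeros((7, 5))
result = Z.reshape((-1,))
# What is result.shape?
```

(35,)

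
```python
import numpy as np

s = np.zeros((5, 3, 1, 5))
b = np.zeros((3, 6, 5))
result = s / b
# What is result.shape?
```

(5, 3, 6, 5)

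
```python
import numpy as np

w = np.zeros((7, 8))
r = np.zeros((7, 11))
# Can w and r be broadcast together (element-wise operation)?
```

No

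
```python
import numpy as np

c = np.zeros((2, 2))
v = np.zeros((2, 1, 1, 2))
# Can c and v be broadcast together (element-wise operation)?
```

Yes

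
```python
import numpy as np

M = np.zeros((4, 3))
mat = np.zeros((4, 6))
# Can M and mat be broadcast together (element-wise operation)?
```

No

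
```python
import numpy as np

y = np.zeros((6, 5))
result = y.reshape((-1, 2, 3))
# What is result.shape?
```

(5, 2, 3)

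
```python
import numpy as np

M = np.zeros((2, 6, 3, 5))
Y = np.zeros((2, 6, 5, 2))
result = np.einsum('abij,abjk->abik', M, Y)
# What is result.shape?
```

(2, 6, 3, 2)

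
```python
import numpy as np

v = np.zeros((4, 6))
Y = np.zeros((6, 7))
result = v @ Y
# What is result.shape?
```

(4, 7)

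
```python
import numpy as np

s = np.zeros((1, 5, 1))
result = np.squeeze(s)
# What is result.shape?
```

(5,)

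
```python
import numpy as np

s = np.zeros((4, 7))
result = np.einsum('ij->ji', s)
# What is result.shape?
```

(7, 4)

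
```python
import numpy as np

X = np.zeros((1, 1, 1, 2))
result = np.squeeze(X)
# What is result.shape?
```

(2,)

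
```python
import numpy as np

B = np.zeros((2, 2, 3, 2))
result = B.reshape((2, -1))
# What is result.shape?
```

(2, 12)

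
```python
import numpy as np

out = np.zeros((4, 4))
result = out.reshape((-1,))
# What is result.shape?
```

(16,)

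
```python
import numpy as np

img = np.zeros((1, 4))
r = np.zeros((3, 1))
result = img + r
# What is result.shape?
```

(3, 4)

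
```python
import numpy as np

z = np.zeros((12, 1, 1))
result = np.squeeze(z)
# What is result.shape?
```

(12,)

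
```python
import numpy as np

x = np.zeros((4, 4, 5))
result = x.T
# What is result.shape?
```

(5, 4, 4)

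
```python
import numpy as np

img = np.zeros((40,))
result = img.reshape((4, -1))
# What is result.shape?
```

(4, 10)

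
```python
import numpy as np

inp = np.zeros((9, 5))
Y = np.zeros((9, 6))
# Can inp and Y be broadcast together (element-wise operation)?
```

No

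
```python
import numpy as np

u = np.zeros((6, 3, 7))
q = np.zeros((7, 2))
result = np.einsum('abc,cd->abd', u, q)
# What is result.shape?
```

(6, 3, 2)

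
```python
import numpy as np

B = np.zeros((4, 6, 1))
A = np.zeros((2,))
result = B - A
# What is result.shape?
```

(4, 6, 2)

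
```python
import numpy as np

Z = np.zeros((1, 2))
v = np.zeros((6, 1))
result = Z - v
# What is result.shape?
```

(6, 2)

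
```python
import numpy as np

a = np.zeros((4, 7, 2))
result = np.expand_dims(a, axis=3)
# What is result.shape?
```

(4, 7, 2, 1)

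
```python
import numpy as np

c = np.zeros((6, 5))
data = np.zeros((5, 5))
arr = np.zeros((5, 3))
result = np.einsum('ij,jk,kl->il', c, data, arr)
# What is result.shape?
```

(6, 3)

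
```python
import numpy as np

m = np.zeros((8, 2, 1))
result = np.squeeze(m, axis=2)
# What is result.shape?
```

(8, 2)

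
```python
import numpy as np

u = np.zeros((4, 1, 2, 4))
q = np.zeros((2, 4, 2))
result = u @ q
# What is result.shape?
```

(4, 2, 2, 2)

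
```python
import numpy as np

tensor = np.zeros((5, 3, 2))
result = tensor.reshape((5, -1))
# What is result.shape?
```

(5, 6)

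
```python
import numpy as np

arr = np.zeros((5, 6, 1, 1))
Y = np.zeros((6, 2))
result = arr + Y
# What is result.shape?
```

(5, 6, 6, 2)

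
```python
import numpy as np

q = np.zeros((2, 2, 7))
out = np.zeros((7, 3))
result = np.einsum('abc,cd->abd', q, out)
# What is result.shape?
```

(2, 2, 3)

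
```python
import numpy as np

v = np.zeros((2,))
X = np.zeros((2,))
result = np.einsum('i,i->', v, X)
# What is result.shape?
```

()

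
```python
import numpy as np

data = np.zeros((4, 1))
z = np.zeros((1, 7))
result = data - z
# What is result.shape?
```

(4, 7)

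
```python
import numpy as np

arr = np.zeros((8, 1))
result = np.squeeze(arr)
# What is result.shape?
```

(8,)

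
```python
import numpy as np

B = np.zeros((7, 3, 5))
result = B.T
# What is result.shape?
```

(5, 3, 7)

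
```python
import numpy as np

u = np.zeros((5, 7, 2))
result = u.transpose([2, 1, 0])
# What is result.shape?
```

(2, 7, 5)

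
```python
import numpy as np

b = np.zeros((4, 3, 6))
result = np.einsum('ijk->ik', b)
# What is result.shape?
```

(4, 6)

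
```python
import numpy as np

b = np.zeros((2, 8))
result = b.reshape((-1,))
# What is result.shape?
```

(16,)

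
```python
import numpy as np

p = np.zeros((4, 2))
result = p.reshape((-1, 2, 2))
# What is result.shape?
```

(2, 2, 2)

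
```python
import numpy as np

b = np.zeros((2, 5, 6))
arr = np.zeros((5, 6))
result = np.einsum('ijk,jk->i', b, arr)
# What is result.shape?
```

(2,)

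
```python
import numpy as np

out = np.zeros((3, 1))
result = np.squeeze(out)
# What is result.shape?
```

(3,)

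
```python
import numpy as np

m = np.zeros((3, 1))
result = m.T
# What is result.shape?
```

(1, 3)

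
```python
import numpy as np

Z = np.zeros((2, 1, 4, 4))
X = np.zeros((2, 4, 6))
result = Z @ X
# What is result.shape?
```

(2, 2, 4, 6)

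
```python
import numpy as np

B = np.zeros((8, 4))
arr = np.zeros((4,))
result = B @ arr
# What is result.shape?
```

(8,)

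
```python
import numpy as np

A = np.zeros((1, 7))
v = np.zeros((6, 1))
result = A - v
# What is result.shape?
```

(6, 7)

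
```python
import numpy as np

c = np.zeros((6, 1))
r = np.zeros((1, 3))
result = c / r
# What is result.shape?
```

(6, 3)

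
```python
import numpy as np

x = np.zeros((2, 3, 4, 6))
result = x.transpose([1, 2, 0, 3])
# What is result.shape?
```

(3, 4, 2, 6)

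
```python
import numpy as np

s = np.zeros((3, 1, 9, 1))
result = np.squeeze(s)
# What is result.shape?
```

(3, 9)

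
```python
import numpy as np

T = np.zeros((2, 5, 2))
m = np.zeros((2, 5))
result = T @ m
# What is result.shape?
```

(2, 5, 5)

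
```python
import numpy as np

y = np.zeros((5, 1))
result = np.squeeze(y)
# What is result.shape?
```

(5,)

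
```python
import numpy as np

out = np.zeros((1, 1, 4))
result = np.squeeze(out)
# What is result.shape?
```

(4,)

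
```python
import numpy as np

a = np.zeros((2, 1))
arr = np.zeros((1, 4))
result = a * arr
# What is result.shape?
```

(2, 4)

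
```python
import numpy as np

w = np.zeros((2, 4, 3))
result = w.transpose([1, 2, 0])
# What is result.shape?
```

(4, 3, 2)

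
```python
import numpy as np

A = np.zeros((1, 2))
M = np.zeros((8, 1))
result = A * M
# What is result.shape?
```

(8, 2)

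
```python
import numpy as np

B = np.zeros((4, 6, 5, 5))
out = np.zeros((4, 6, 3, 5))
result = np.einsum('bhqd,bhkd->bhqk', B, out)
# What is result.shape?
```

(4, 6, 5, 3)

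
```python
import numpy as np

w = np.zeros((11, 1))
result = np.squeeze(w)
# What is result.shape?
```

(11,)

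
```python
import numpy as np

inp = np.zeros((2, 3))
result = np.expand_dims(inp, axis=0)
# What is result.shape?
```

(1, 2, 3)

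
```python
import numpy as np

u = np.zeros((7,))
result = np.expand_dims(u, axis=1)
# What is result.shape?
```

(7, 1)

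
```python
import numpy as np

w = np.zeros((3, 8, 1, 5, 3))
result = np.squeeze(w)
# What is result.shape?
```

(3, 8, 5, 3)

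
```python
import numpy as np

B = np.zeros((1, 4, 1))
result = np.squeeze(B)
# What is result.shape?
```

(4,)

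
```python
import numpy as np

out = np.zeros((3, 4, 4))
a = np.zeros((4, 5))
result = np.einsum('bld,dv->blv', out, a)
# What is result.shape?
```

(3, 4, 5)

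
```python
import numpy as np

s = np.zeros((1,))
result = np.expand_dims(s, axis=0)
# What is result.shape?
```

(1, 1)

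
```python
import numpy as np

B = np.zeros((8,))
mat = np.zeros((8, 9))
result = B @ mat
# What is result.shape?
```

(9,)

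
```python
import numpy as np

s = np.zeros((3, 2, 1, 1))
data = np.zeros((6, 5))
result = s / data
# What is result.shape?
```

(3, 2, 6, 5)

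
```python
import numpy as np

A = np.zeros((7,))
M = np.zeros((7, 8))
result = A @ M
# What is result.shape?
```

(8,)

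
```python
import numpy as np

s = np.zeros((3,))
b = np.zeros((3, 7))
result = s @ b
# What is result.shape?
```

(7,)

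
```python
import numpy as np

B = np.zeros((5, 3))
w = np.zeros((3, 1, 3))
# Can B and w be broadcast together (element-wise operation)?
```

Yes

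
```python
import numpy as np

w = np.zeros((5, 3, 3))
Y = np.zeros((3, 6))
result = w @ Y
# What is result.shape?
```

(5, 3, 6)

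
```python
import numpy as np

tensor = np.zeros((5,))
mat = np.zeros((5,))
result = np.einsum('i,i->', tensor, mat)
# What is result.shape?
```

()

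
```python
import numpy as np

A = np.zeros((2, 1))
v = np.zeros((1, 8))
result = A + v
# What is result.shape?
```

(2, 8)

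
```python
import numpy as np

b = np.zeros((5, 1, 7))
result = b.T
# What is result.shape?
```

(7, 1, 5)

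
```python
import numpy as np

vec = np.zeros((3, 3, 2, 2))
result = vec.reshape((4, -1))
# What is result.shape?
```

(4, 9)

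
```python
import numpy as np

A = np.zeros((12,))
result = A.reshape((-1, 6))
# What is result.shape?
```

(2, 6)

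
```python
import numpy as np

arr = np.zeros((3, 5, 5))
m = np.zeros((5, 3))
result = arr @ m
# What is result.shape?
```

(3, 5, 3)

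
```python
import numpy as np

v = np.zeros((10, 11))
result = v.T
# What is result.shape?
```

(11, 10)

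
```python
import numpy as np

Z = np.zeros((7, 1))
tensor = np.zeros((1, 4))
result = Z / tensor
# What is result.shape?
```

(7, 4)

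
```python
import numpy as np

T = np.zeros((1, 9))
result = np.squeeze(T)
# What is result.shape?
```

(9,)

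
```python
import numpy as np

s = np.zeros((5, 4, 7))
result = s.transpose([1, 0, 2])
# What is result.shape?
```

(4, 5, 7)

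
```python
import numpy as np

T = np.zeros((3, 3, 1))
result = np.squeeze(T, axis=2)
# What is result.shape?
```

(3, 3)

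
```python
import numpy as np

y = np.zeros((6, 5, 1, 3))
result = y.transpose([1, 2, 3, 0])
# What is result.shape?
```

(5, 1, 3, 6)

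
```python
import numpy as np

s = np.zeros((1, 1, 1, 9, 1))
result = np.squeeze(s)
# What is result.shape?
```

(9,)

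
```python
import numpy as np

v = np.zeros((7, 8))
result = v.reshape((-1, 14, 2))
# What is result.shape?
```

(2, 14, 2)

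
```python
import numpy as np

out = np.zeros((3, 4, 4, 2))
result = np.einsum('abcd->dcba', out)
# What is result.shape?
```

(2, 4, 4, 3)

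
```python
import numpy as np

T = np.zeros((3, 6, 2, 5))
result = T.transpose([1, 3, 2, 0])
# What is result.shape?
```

(6, 5, 2, 3)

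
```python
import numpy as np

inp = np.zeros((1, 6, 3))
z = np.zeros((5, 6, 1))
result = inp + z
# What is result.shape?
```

(5, 6, 3)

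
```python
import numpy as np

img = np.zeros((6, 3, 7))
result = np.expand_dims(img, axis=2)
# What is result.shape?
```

(6, 3, 1, 7)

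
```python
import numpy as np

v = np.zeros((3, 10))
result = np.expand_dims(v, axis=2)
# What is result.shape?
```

(3, 10, 1)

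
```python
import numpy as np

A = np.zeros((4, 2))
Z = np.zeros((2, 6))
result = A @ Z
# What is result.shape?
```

(4, 6)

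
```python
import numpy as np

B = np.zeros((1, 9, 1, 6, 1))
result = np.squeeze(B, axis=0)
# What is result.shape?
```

(9, 1, 6, 1)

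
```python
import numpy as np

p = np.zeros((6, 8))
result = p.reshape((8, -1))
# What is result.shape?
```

(8, 6)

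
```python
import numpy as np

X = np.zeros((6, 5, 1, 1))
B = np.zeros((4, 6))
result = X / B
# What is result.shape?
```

(6, 5, 4, 6)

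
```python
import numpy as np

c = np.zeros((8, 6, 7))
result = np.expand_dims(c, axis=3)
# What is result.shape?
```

(8, 6, 7, 1)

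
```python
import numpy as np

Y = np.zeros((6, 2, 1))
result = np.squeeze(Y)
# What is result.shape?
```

(6, 2)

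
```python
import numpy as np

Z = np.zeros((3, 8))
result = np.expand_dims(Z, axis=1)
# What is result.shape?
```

(3, 1, 8)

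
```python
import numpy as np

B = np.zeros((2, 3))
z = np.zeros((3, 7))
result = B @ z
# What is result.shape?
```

(2, 7)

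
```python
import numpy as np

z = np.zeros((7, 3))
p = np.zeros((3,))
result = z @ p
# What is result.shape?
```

(7,)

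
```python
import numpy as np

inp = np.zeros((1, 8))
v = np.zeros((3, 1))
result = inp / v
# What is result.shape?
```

(3, 8)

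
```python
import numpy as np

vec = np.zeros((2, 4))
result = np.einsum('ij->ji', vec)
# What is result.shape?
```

(4, 2)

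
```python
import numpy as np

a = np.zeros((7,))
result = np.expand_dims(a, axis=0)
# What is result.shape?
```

(1, 7)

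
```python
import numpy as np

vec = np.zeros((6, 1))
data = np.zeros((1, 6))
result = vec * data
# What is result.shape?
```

(6, 6)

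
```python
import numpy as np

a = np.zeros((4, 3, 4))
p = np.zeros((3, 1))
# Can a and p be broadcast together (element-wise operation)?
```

Yes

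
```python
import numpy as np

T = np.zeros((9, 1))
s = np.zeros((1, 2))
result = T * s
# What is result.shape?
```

(9, 2)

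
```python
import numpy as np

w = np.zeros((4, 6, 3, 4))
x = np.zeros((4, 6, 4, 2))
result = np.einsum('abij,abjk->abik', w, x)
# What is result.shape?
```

(4, 6, 3, 2)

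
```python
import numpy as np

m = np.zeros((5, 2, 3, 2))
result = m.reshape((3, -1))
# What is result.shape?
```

(3, 20)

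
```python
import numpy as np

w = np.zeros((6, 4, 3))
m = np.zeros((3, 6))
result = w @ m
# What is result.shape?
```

(6, 4, 6)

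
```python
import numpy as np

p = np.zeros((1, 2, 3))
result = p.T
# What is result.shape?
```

(3, 2, 1)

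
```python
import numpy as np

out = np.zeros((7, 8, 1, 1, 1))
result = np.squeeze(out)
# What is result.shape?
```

(7, 8)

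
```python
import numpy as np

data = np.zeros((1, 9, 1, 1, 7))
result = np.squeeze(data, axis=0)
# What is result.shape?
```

(9, 1, 1, 7)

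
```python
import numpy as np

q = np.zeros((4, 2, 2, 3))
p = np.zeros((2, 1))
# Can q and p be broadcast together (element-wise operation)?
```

Yes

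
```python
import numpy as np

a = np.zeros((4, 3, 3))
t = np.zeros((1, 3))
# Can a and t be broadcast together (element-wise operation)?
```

Yes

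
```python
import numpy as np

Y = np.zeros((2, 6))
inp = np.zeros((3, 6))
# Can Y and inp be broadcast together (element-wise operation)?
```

No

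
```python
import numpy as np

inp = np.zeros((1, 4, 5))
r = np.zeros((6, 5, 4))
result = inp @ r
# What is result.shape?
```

(6, 4, 4)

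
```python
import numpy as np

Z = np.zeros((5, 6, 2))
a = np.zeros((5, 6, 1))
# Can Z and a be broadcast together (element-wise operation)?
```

Yes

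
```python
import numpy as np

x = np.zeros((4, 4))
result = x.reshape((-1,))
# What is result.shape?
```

(16,)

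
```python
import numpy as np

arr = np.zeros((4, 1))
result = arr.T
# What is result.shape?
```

(1, 4)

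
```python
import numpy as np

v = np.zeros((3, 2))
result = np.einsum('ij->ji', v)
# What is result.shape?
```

(2, 3)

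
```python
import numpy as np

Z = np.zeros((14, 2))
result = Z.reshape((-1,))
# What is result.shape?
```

(28,)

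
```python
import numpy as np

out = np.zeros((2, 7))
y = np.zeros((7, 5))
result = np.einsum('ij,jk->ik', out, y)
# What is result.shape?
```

(2, 5)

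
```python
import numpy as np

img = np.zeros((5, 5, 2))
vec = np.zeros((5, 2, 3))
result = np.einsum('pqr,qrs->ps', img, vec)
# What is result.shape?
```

(5, 3)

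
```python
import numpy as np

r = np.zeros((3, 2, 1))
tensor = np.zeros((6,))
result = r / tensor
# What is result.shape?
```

(3, 2, 6)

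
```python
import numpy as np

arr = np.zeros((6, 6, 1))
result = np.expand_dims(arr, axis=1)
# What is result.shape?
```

(6, 1, 6, 1)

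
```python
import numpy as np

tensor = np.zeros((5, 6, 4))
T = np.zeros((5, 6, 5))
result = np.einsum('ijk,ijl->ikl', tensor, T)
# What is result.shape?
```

(5, 4, 5)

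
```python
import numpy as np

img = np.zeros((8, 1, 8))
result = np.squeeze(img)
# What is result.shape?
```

(8, 8)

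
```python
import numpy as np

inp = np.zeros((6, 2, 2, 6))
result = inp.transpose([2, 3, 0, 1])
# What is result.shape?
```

(2, 6, 6, 2)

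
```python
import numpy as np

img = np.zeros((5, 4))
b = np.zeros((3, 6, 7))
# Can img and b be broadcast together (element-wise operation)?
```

No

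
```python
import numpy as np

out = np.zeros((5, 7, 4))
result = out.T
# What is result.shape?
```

(4, 7, 5)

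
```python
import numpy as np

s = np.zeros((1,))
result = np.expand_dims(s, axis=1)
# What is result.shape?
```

(1, 1)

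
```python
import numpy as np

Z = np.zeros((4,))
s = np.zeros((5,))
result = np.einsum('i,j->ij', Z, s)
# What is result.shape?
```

(4, 5)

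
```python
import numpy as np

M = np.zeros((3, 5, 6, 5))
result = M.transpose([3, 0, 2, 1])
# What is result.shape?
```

(5, 3, 6, 5)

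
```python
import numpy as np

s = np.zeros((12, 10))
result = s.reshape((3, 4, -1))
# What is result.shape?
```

(3, 4, 10)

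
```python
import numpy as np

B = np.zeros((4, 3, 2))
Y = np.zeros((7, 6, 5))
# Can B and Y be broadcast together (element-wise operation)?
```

No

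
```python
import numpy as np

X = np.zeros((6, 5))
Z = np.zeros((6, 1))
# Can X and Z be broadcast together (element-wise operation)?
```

Yes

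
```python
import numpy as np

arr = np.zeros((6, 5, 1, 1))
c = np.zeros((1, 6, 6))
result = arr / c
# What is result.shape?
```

(6, 5, 6, 6)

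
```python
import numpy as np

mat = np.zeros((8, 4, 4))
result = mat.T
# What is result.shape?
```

(4, 4, 8)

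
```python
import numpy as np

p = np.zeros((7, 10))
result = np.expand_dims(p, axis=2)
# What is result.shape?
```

(7, 10, 1)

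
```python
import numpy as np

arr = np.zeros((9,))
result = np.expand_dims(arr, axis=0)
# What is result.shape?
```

(1, 9)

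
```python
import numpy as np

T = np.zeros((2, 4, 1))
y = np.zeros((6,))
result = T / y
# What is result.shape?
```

(2, 4, 6)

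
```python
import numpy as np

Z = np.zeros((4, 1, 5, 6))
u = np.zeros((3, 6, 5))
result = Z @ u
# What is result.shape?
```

(4, 3, 5, 5)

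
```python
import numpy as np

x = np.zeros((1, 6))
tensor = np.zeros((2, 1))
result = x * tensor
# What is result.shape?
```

(2, 6)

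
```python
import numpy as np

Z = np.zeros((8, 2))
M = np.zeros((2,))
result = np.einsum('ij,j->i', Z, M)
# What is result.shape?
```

(8,)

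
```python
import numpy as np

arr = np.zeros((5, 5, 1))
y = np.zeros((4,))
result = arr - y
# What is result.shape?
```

(5, 5, 4)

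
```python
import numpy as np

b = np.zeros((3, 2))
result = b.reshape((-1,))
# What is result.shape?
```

(6,)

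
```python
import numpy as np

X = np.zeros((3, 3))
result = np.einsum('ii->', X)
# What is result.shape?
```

()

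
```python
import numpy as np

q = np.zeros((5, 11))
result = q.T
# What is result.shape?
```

(11, 5)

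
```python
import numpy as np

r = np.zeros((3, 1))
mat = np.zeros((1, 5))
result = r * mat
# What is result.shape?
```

(3, 5)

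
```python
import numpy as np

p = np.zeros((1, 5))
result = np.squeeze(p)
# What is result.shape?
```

(5,)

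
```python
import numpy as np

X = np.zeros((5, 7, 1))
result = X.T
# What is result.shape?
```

(1, 7, 5)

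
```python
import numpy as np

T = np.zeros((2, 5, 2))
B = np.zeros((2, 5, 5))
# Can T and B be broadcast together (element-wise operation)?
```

No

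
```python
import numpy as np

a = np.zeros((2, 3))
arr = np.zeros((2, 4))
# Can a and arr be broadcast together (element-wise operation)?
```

No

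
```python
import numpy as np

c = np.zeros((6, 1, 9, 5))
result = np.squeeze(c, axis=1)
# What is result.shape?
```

(6, 9, 5)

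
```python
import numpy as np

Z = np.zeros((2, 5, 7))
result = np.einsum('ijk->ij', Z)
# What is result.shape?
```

(2, 5)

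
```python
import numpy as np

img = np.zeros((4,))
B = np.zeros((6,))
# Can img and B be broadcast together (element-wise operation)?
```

No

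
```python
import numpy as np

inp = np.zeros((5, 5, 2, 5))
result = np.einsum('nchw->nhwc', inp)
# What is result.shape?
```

(5, 2, 5, 5)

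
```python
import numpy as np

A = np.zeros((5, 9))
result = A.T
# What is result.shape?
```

(9, 5)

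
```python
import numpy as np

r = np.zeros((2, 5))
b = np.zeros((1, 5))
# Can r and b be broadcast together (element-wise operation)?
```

Yes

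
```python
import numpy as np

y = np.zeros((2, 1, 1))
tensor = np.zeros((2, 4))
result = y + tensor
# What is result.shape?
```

(2, 2, 4)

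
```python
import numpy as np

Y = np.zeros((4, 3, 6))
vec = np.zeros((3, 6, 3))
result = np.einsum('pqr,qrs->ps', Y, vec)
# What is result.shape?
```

(4, 3)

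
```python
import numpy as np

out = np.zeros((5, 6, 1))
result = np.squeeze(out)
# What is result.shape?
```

(5, 6)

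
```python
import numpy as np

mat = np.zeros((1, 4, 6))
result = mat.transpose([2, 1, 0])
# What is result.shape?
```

(6, 4, 1)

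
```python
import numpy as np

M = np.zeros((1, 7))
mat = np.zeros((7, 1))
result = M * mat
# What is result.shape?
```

(7, 7)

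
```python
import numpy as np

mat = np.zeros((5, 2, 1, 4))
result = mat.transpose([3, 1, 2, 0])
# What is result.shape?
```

(4, 2, 1, 5)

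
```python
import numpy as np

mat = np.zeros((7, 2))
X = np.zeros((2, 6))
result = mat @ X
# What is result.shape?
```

(7, 6)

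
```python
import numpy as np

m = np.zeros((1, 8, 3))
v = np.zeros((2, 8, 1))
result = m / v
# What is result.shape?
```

(2, 8, 3)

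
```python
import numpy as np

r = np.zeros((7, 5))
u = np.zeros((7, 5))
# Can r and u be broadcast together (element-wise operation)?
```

Yes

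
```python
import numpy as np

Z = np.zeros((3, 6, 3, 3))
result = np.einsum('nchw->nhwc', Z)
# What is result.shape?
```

(3, 3, 3, 6)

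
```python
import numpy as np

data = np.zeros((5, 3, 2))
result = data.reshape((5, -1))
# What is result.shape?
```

(5, 6)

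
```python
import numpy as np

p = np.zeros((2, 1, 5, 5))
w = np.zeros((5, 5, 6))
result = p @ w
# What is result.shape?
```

(2, 5, 5, 6)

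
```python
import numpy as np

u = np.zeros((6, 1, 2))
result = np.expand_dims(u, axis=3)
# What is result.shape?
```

(6, 1, 2, 1)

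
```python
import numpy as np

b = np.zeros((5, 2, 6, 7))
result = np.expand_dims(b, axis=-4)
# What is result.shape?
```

(5, 1, 2, 6, 7)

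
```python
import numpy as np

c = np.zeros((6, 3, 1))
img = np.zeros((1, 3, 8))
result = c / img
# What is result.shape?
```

(6, 3, 8)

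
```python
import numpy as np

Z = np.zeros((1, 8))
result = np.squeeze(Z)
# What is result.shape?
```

(8,)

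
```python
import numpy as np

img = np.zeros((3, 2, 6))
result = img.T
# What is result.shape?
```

(6, 2, 3)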